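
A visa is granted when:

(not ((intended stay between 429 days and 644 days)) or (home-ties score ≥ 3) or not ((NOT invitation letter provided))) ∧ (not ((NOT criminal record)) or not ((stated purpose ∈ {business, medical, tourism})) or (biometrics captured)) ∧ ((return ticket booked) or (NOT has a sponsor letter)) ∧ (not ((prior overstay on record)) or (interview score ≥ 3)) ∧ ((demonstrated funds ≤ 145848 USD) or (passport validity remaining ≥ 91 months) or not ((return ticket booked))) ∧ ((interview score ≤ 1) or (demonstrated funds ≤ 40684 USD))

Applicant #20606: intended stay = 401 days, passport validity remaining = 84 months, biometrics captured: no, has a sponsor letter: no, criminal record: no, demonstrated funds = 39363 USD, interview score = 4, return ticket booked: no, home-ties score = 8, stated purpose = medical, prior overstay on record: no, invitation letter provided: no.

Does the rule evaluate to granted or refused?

Refused

Atomic conditions:
  intended stay between 429 days and 644 days: 401 in [429, 644] is false
  home-ties score ≥ 3: 8 ≥ 3 is true
  NOT invitation letter provided: no → true
  NOT criminal record: no → true
  stated purpose ∈ {business, medical, tourism}: medical is in the set → true
  biometrics captured: no → false
  return ticket booked: no → false
  NOT has a sponsor letter: no → true
  prior overstay on record: no → false
  interview score ≥ 3: 4 ≥ 3 is true
  demonstrated funds ≤ 145848 USD: 39363 ≤ 145848 is true
  passport validity remaining ≥ 91 months: 84 ≥ 91 is false
  interview score ≤ 1: 4 ≤ 1 is false
  demonstrated funds ≤ 40684 USD: 39363 ≤ 40684 is true
Combine:
[1.1] NOT false = true
[1.3] NOT true = false
[1] true OR true OR false = true
[2.1] NOT true = false
[2.2] NOT true = false
[2] false OR false OR false = false
[3] false OR true = true
[4.1] NOT false = true
[4] true OR true = true
[5.3] NOT false = true
[5] true OR false OR true = true
[6] false OR true = true
[root] true AND false AND true AND true AND true AND true = false
Overall: false → refused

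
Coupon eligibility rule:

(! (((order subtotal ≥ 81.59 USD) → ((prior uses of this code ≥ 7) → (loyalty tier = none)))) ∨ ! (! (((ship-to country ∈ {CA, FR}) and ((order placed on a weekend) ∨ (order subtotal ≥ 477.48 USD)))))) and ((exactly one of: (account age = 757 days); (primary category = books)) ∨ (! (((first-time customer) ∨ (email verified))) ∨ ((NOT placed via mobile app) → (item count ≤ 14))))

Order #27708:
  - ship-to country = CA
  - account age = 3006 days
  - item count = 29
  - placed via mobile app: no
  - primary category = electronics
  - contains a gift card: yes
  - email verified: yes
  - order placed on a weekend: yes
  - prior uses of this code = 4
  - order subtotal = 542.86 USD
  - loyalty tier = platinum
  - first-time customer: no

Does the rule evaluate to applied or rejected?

Atomic conditions:
  order subtotal ≥ 81.59 USD: 542.86 ≥ 81.59 is true
  prior uses of this code ≥ 7: 4 ≥ 7 is false
  loyalty tier = none: platinum == none is false
  ship-to country ∈ {CA, FR}: CA is in the set → true
  order placed on a weekend: yes → true
  order subtotal ≥ 477.48 USD: 542.86 ≥ 477.48 is true
  account age = 757 days: 3006 == 757 is false
  primary category = books: electronics == books is false
  first-time customer: no → false
  email verified: yes → true
  NOT placed via mobile app: no → true
  item count ≤ 14: 29 ≤ 14 is false
Combine:
[1.1.1.2] false → false (antecedent false ⇒ implication holds) = true
[1.1.1] true → true = true
[1.1] NOT true = false
[1.2.1.1.2] true OR true = true
[1.2.1.1] true AND true = true
[1.2.1] NOT true = false
[1.2] NOT false = true
[1] false OR true = true
[2.1] exactly-one(false, false) = false
[2.2.1.1] false OR true = true
[2.2.1] NOT true = false
[2.2.2] true → false = false
[2.2] false OR false = false
[2] false OR false = false
[root] true AND false = false
Overall: false → rejected

Rejected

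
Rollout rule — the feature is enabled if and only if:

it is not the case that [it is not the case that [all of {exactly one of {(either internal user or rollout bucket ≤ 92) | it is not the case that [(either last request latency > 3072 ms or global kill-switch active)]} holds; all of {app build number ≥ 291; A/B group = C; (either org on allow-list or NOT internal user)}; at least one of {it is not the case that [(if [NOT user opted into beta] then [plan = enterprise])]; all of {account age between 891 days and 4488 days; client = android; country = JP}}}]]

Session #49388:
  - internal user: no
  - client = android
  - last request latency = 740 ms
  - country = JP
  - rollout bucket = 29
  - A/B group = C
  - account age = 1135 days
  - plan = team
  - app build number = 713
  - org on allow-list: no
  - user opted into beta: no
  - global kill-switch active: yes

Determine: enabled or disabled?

Atomic conditions:
  internal user: no → false
  rollout bucket ≤ 92: 29 ≤ 92 is true
  last request latency > 3072 ms: 740 > 3072 is false
  global kill-switch active: yes → true
  app build number ≥ 291: 713 ≥ 291 is true
  A/B group = C: C == C is true
  org on allow-list: no → false
  NOT internal user: no → true
  NOT user opted into beta: no → true
  plan = enterprise: team == enterprise is false
  account age between 891 days and 4488 days: 1135 in [891, 4488] is true
  client = android: android == android is true
  country = JP: JP == JP is true
Combine:
[1.1.1.1] false OR true = true
[1.1.1.2.1] false OR true = true
[1.1.1.2] NOT true = false
[1.1.1] exactly-one(true, false) = true
[1.1.2.3] false OR true = true
[1.1.2] true AND true AND true = true
[1.1.3.1.1] true → false = false
[1.1.3.1] NOT false = true
[1.1.3.2] true AND true AND true = true
[1.1.3] true OR true = true
[1.1] true AND true AND true = true
[1] NOT true = false
[root] NOT false = true
Overall: true → enabled

Enabled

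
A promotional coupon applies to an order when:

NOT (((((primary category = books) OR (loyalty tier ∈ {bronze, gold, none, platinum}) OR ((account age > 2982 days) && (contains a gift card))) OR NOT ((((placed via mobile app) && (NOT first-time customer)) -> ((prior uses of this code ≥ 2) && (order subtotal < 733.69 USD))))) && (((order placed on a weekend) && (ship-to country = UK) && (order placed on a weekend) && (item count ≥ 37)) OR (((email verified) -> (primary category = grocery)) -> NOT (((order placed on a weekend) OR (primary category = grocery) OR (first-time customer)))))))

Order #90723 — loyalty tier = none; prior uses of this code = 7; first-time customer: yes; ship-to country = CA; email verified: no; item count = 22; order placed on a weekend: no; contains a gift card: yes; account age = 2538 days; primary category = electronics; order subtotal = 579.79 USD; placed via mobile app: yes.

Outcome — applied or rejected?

Applied

Atomic conditions:
  primary category = books: electronics == books is false
  loyalty tier ∈ {bronze, gold, none, platinum}: none is in the set → true
  account age > 2982 days: 2538 > 2982 is false
  contains a gift card: yes → true
  placed via mobile app: yes → true
  NOT first-time customer: yes → false
  prior uses of this code ≥ 2: 7 ≥ 2 is true
  order subtotal < 733.69 USD: 579.79 < 733.69 is true
  order placed on a weekend: no → false
  ship-to country = UK: CA == UK is false
  item count ≥ 37: 22 ≥ 37 is false
  email verified: no → false
  primary category = grocery: electronics == grocery is false
  first-time customer: yes → true
Combine:
[1.1.1.3] false AND true = false
[1.1.1] false OR true OR false = true
[1.1.2.1.1] true AND false = false
[1.1.2.1.2] true AND true = true
[1.1.2.1] false → true (antecedent false ⇒ implication holds) = true
[1.1.2] NOT true = false
[1.1] true OR false = true
[1.2.1] false AND false AND false AND false = false
[1.2.2.1] false → false (antecedent false ⇒ implication holds) = true
[1.2.2.2.1] false OR false OR true = true
[1.2.2.2] NOT true = false
[1.2.2] true → false = false
[1.2] false OR false = false
[1] true AND false = false
[root] NOT false = true
Overall: true → applied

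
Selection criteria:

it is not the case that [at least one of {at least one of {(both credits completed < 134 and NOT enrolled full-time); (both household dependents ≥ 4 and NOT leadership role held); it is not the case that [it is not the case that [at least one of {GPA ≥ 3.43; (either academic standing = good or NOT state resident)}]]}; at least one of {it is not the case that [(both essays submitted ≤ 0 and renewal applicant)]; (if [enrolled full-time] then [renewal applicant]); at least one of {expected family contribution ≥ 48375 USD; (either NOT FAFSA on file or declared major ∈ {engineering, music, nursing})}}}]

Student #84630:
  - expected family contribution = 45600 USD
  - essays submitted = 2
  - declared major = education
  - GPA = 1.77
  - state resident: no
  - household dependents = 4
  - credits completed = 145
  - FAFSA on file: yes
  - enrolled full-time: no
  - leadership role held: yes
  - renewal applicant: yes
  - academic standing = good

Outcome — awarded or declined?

Atomic conditions:
  credits completed < 134: 145 < 134 is false
  NOT enrolled full-time: no → true
  household dependents ≥ 4: 4 ≥ 4 is true
  NOT leadership role held: yes → false
  GPA ≥ 3.43: 1.77 ≥ 3.43 is false
  academic standing = good: good == good is true
  NOT state resident: no → true
  essays submitted ≤ 0: 2 ≤ 0 is false
  renewal applicant: yes → true
  enrolled full-time: no → false
  expected family contribution ≥ 48375 USD: 45600 ≥ 48375 is false
  NOT FAFSA on file: yes → false
  declared major ∈ {engineering, music, nursing}: education is not in the set → false
Combine:
[1.1.1] false AND true = false
[1.1.2] true AND false = false
[1.1.3.1.1.2] true OR true = true
[1.1.3.1.1] false OR true = true
[1.1.3.1] NOT true = false
[1.1.3] NOT false = true
[1.1] false OR false OR true = true
[1.2.1.1] false AND true = false
[1.2.1] NOT false = true
[1.2.2] false → true (antecedent false ⇒ implication holds) = true
[1.2.3.2] false OR false = false
[1.2.3] false OR false = false
[1.2] true OR true OR false = true
[1] true OR true = true
[root] NOT true = false
Overall: false → declined

Declined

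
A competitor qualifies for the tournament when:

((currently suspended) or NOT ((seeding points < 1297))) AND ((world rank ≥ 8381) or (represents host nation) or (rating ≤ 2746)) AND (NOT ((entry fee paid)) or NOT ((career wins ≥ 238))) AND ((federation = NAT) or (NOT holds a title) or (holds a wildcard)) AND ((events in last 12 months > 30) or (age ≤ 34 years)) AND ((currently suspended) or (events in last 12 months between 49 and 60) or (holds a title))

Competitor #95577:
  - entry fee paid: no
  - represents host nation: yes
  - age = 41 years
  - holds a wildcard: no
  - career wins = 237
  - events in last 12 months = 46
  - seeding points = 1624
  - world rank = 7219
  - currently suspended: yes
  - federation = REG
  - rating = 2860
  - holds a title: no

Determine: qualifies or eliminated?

Atomic conditions:
  currently suspended: yes → true
  seeding points < 1297: 1624 < 1297 is false
  world rank ≥ 8381: 7219 ≥ 8381 is false
  represents host nation: yes → true
  rating ≤ 2746: 2860 ≤ 2746 is false
  entry fee paid: no → false
  career wins ≥ 238: 237 ≥ 238 is false
  federation = NAT: REG == NAT is false
  NOT holds a title: no → true
  holds a wildcard: no → false
  events in last 12 months > 30: 46 > 30 is true
  age ≤ 34 years: 41 ≤ 34 is false
  events in last 12 months between 49 and 60: 46 in [49, 60] is false
  holds a title: no → false
Combine:
[1.2] NOT false = true
[1] true OR true = true
[2] false OR true OR false = true
[3.1] NOT false = true
[3.2] NOT false = true
[3] true OR true = true
[4] false OR true OR false = true
[5] true OR false = true
[6] true OR false OR false = true
[root] true AND true AND true AND true AND true AND true = true
Overall: true → qualifies

Qualifies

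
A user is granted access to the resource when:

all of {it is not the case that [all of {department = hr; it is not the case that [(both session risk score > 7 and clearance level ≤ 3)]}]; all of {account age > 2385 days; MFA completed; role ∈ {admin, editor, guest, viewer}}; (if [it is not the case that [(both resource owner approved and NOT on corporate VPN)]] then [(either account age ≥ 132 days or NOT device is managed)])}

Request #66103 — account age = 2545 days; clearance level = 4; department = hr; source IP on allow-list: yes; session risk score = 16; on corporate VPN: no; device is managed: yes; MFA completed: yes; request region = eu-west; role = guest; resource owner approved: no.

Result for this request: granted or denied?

Denied

Atomic conditions:
  department = hr: hr == hr is true
  session risk score > 7: 16 > 7 is true
  clearance level ≤ 3: 4 ≤ 3 is false
  account age > 2385 days: 2545 > 2385 is true
  MFA completed: yes → true
  role ∈ {admin, editor, guest, viewer}: guest is in the set → true
  resource owner approved: no → false
  NOT on corporate VPN: no → true
  account age ≥ 132 days: 2545 ≥ 132 is true
  NOT device is managed: yes → false
Combine:
[1.1.2.1] true AND false = false
[1.1.2] NOT false = true
[1.1] true AND true = true
[1] NOT true = false
[2] true AND true AND true = true
[3.1.1] false AND true = false
[3.1] NOT false = true
[3.2] true OR false = true
[3] true → true = true
[root] false AND true AND true = false
Overall: false → denied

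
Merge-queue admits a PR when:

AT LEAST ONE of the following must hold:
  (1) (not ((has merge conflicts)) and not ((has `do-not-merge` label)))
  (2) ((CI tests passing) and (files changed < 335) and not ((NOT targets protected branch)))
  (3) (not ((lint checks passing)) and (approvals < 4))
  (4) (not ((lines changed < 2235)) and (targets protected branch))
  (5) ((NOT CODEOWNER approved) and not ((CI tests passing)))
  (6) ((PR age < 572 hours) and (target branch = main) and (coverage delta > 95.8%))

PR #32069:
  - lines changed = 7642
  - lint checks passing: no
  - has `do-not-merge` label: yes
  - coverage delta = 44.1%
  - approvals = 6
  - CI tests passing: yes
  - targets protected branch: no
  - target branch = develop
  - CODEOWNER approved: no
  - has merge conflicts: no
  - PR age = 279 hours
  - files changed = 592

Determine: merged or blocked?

Blocked

Atomic conditions:
  has merge conflicts: no → false
  has `do-not-merge` label: yes → true
  CI tests passing: yes → true
  files changed < 335: 592 < 335 is false
  NOT targets protected branch: no → true
  lint checks passing: no → false
  approvals < 4: 6 < 4 is false
  lines changed < 2235: 7642 < 2235 is false
  targets protected branch: no → false
  NOT CODEOWNER approved: no → true
  PR age < 572 hours: 279 < 572 is true
  target branch = main: develop == main is false
  coverage delta > 95.8%: 44.1 > 95.8 is false
Combine:
[1.1] NOT false = true
[1.2] NOT true = false
[1] true AND false = false
[2.3] NOT true = false
[2] true AND false AND false = false
[3.1] NOT false = true
[3] true AND false = false
[4.1] NOT false = true
[4] true AND false = false
[5.2] NOT true = false
[5] true AND false = false
[6] true AND false AND false = false
[root] false OR false OR false OR false OR false OR false = false
Overall: false → blocked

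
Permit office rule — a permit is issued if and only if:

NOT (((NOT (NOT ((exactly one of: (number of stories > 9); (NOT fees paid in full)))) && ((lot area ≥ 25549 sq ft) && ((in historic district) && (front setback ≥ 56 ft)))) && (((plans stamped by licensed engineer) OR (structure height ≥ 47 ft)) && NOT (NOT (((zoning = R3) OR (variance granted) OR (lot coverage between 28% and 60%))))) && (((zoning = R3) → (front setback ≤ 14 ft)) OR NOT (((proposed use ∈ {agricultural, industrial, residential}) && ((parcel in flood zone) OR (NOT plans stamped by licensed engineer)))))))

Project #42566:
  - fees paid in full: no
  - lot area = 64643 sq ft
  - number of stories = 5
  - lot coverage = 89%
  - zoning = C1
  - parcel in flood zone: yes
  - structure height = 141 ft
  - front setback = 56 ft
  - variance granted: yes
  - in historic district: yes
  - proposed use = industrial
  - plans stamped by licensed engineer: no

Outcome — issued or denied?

Atomic conditions:
  number of stories > 9: 5 > 9 is false
  NOT fees paid in full: no → true
  lot area ≥ 25549 sq ft: 64643 ≥ 25549 is true
  in historic district: yes → true
  front setback ≥ 56 ft: 56 ≥ 56 is true
  plans stamped by licensed engineer: no → false
  structure height ≥ 47 ft: 141 ≥ 47 is true
  zoning = R3: C1 == R3 is false
  variance granted: yes → true
  lot coverage between 28% and 60%: 89 in [28, 60] is false
  front setback ≤ 14 ft: 56 ≤ 14 is false
  proposed use ∈ {agricultural, industrial, residential}: industrial is in the set → true
  parcel in flood zone: yes → true
  NOT plans stamped by licensed engineer: no → true
Combine:
[1.1.1.1.1] exactly-one(false, true) = true
[1.1.1.1] NOT true = false
[1.1.1] NOT false = true
[1.1.2.2] true AND true = true
[1.1.2] true AND true = true
[1.1] true AND true = true
[1.2.1] false OR true = true
[1.2.2.1.1] false OR true OR false = true
[1.2.2.1] NOT true = false
[1.2.2] NOT false = true
[1.2] true AND true = true
[1.3.1] false → false (antecedent false ⇒ implication holds) = true
[1.3.2.1.2] true OR true = true
[1.3.2.1] true AND true = true
[1.3.2] NOT true = false
[1.3] true OR false = true
[1] true AND true AND true = true
[root] NOT true = false
Overall: false → denied

Denied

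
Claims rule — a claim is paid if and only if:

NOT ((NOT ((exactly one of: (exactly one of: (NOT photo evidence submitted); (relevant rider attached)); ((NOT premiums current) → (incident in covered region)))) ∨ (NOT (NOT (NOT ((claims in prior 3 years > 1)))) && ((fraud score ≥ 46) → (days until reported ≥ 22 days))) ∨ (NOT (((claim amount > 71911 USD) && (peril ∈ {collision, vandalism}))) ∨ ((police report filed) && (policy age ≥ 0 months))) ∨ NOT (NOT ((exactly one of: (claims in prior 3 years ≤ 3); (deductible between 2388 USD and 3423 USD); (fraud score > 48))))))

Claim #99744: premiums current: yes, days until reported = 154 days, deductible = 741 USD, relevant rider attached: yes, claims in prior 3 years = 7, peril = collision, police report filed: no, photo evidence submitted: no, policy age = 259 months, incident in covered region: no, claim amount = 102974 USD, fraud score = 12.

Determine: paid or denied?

Paid

Atomic conditions:
  NOT photo evidence submitted: no → true
  relevant rider attached: yes → true
  NOT premiums current: yes → false
  incident in covered region: no → false
  claims in prior 3 years > 1: 7 > 1 is true
  fraud score ≥ 46: 12 ≥ 46 is false
  days until reported ≥ 22 days: 154 ≥ 22 is true
  claim amount > 71911 USD: 102974 > 71911 is true
  peril ∈ {collision, vandalism}: collision is in the set → true
  police report filed: no → false
  policy age ≥ 0 months: 259 ≥ 0 is true
  claims in prior 3 years ≤ 3: 7 ≤ 3 is false
  deductible between 2388 USD and 3423 USD: 741 in [2388, 3423] is false
  fraud score > 48: 12 > 48 is false
Combine:
[1.1.1.1] exactly-one(true, true) = false
[1.1.1.2] false → false (antecedent false ⇒ implication holds) = true
[1.1.1] exactly-one(false, true) = true
[1.1] NOT true = false
[1.2.1.1.1] NOT true = false
[1.2.1.1] NOT false = true
[1.2.1] NOT true = false
[1.2.2] false → true (antecedent false ⇒ implication holds) = true
[1.2] false AND true = false
[1.3.1.1] true AND true = true
[1.3.1] NOT true = false
[1.3.2] false AND true = false
[1.3] false OR false = false
[1.4.1.1] exactly-one(false, false, false) = false
[1.4.1] NOT false = true
[1.4] NOT true = false
[1] false OR false OR false OR false = false
[root] NOT false = true
Overall: true → paid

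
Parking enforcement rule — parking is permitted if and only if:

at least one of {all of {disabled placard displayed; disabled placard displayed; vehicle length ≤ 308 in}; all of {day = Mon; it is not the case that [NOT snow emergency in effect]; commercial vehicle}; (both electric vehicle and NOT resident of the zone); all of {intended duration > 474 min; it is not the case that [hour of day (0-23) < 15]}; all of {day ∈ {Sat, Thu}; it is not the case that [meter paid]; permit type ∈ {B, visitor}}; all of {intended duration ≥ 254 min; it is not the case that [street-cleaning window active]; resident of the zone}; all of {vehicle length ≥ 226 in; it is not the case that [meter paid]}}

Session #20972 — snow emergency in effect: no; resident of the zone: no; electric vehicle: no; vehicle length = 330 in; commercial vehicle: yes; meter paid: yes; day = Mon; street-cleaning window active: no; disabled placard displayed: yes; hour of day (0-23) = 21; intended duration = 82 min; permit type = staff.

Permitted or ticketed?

Atomic conditions:
  disabled placard displayed: yes → true
  vehicle length ≤ 308 in: 330 ≤ 308 is false
  day = Mon: Mon == Mon is true
  NOT snow emergency in effect: no → true
  commercial vehicle: yes → true
  electric vehicle: no → false
  NOT resident of the zone: no → true
  intended duration > 474 min: 82 > 474 is false
  hour of day (0-23) < 15: 21 < 15 is false
  day ∈ {Sat, Thu}: Mon is not in the set → false
  meter paid: yes → true
  permit type ∈ {B, visitor}: staff is not in the set → false
  intended duration ≥ 254 min: 82 ≥ 254 is false
  street-cleaning window active: no → false
  resident of the zone: no → false
  vehicle length ≥ 226 in: 330 ≥ 226 is true
Combine:
[1] true AND true AND false = false
[2.2] NOT true = false
[2] true AND false AND true = false
[3] false AND true = false
[4.2] NOT false = true
[4] false AND true = false
[5.2] NOT true = false
[5] false AND false AND false = false
[6.2] NOT false = true
[6] false AND true AND false = false
[7.2] NOT true = false
[7] true AND false = false
[root] false OR false OR false OR false OR false OR false OR false = false
Overall: false → ticketed

Ticketed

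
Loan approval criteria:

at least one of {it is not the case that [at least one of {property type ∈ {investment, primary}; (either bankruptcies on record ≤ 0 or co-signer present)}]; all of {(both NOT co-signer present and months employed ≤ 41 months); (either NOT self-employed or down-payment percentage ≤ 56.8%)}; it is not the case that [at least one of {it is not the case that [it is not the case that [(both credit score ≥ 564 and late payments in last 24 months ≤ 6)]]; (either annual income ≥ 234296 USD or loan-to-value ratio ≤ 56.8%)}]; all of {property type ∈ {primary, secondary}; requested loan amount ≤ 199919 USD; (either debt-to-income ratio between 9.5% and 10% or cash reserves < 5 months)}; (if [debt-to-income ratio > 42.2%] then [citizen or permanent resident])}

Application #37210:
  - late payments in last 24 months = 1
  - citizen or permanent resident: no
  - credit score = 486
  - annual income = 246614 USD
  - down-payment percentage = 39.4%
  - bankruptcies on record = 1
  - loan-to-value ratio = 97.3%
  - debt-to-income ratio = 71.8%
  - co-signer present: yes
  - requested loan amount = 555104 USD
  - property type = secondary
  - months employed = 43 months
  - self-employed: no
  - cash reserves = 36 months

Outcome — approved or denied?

Atomic conditions:
  property type ∈ {investment, primary}: secondary is not in the set → false
  bankruptcies on record ≤ 0: 1 ≤ 0 is false
  co-signer present: yes → true
  NOT co-signer present: yes → false
  months employed ≤ 41 months: 43 ≤ 41 is false
  NOT self-employed: no → true
  down-payment percentage ≤ 56.8%: 39.4 ≤ 56.8 is true
  credit score ≥ 564: 486 ≥ 564 is false
  late payments in last 24 months ≤ 6: 1 ≤ 6 is true
  annual income ≥ 234296 USD: 246614 ≥ 234296 is true
  loan-to-value ratio ≤ 56.8%: 97.3 ≤ 56.8 is false
  property type ∈ {primary, secondary}: secondary is in the set → true
  requested loan amount ≤ 199919 USD: 555104 ≤ 199919 is false
  debt-to-income ratio between 9.5% and 10%: 71.8 in [9.5, 10] is false
  cash reserves < 5 months: 36 < 5 is false
  debt-to-income ratio > 42.2%: 71.8 > 42.2 is true
  citizen or permanent resident: no → false
Combine:
[1.1.2] false OR true = true
[1.1] false OR true = true
[1] NOT true = false
[2.1] false AND false = false
[2.2] true OR true = true
[2] false AND true = false
[3.1.1.1.1] false AND true = false
[3.1.1.1] NOT false = true
[3.1.1] NOT true = false
[3.1.2] true OR false = true
[3.1] false OR true = true
[3] NOT true = false
[4.3] false OR false = false
[4] true AND false AND false = false
[5] true → false = false
[root] false OR false OR false OR false OR false = false
Overall: false → denied

Denied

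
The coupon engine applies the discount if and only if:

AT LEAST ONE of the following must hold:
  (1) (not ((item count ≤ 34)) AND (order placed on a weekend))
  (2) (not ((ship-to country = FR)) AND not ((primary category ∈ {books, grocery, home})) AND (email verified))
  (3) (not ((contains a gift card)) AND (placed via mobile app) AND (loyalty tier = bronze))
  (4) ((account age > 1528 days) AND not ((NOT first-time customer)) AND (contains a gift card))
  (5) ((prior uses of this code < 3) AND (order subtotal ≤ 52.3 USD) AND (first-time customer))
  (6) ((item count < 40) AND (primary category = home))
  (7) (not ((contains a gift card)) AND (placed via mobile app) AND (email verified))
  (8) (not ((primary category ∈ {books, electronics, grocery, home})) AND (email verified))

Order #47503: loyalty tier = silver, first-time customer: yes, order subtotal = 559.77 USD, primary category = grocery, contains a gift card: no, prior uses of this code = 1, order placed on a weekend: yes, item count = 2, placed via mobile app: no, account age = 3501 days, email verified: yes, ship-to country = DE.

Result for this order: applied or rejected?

Rejected

Atomic conditions:
  item count ≤ 34: 2 ≤ 34 is true
  order placed on a weekend: yes → true
  ship-to country = FR: DE == FR is false
  primary category ∈ {books, grocery, home}: grocery is in the set → true
  email verified: yes → true
  contains a gift card: no → false
  placed via mobile app: no → false
  loyalty tier = bronze: silver == bronze is false
  account age > 1528 days: 3501 > 1528 is true
  NOT first-time customer: yes → false
  prior uses of this code < 3: 1 < 3 is true
  order subtotal ≤ 52.3 USD: 559.77 ≤ 52.3 is false
  first-time customer: yes → true
  item count < 40: 2 < 40 is true
  primary category = home: grocery == home is false
  primary category ∈ {books, electronics, grocery, home}: grocery is in the set → true
Combine:
[1.1] NOT true = false
[1] false AND true = false
[2.1] NOT false = true
[2.2] NOT true = false
[2] true AND false AND true = false
[3.1] NOT false = true
[3] true AND false AND false = false
[4.2] NOT false = true
[4] true AND true AND false = false
[5] true AND false AND true = false
[6] true AND false = false
[7.1] NOT false = true
[7] true AND false AND true = false
[8.1] NOT true = false
[8] false AND true = false
[root] false OR false OR false OR false OR false OR false OR false OR false = false
Overall: false → rejected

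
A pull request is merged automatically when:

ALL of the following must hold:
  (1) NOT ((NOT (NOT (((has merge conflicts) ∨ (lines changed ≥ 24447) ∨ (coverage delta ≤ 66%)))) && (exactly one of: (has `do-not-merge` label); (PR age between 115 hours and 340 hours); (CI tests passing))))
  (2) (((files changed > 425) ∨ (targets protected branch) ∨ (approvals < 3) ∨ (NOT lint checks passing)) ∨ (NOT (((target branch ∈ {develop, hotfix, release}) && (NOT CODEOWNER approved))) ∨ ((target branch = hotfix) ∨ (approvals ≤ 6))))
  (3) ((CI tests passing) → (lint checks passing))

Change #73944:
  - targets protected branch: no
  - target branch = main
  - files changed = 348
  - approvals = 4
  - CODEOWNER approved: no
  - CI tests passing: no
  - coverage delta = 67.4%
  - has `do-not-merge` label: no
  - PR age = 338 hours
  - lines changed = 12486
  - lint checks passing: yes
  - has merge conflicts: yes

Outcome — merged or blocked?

Atomic conditions:
  has merge conflicts: yes → true
  lines changed ≥ 24447: 12486 ≥ 24447 is false
  coverage delta ≤ 66%: 67.4 ≤ 66 is false
  has `do-not-merge` label: no → false
  PR age between 115 hours and 340 hours: 338 in [115, 340] is true
  CI tests passing: no → false
  files changed > 425: 348 > 425 is false
  targets protected branch: no → false
  approvals < 3: 4 < 3 is false
  NOT lint checks passing: yes → false
  target branch ∈ {develop, hotfix, release}: main is not in the set → false
  NOT CODEOWNER approved: no → true
  target branch = hotfix: main == hotfix is false
  approvals ≤ 6: 4 ≤ 6 is true
  lint checks passing: yes → true
Combine:
[1.1.1.1.1] true OR false OR false = true
[1.1.1.1] NOT true = false
[1.1.1] NOT false = true
[1.1.2] exactly-one(false, true, false) = true
[1.1] true AND true = true
[1] NOT true = false
[2.1] false OR false OR false OR false = false
[2.2.1.1] false AND true = false
[2.2.1] NOT false = true
[2.2.2] false OR true = true
[2.2] true OR true = true
[2] false OR true = true
[3] false → true (antecedent false ⇒ implication holds) = true
[root] false AND true AND true = false
Overall: false → blocked

Blocked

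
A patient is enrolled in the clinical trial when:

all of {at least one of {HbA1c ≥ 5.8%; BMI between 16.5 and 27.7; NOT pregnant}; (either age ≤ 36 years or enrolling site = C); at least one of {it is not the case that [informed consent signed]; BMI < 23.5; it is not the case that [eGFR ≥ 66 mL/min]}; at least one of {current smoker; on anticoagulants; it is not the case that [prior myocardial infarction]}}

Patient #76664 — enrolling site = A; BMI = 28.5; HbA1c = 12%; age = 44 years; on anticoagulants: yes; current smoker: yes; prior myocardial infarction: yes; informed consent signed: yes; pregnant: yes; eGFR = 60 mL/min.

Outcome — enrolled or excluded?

Atomic conditions:
  HbA1c ≥ 5.8%: 12 ≥ 5.8 is true
  BMI between 16.5 and 27.7: 28.5 in [16.5, 27.7] is false
  NOT pregnant: yes → false
  age ≤ 36 years: 44 ≤ 36 is false
  enrolling site = C: A == C is false
  informed consent signed: yes → true
  BMI < 23.5: 28.5 < 23.5 is false
  eGFR ≥ 66 mL/min: 60 ≥ 66 is false
  current smoker: yes → true
  on anticoagulants: yes → true
  prior myocardial infarction: yes → true
Combine:
[1] true OR false OR false = true
[2] false OR false = false
[3.1] NOT true = false
[3.3] NOT false = true
[3] false OR false OR true = true
[4.3] NOT true = false
[4] true OR true OR false = true
[root] true AND false AND true AND true = false
Overall: false → excluded

Excluded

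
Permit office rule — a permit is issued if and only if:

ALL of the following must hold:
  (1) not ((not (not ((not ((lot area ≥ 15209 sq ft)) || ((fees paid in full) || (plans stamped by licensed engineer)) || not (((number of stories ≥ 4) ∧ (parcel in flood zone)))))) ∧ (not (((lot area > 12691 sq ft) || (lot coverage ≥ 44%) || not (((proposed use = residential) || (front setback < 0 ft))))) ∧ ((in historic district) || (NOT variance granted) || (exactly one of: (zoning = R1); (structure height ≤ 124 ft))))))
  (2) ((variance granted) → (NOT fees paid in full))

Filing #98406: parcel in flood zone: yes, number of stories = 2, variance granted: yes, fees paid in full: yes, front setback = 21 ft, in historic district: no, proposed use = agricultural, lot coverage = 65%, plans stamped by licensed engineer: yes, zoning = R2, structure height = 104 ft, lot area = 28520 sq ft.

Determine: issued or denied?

Denied

Atomic conditions:
  lot area ≥ 15209 sq ft: 28520 ≥ 15209 is true
  fees paid in full: yes → true
  plans stamped by licensed engineer: yes → true
  number of stories ≥ 4: 2 ≥ 4 is false
  parcel in flood zone: yes → true
  lot area > 12691 sq ft: 28520 > 12691 is true
  lot coverage ≥ 44%: 65 ≥ 44 is true
  proposed use = residential: agricultural == residential is false
  front setback < 0 ft: 21 < 0 is false
  in historic district: no → false
  NOT variance granted: yes → false
  zoning = R1: R2 == R1 is false
  structure height ≤ 124 ft: 104 ≤ 124 is true
  variance granted: yes → true
  NOT fees paid in full: yes → false
Combine:
[1.1.1.1.1.1] NOT true = false
[1.1.1.1.1.2] true OR true = true
[1.1.1.1.1.3.1] false AND true = false
[1.1.1.1.1.3] NOT false = true
[1.1.1.1.1] false OR true OR true = true
[1.1.1.1] NOT true = false
[1.1.1] NOT false = true
[1.1.2.1.1.3.1] false OR false = false
[1.1.2.1.1.3] NOT false = true
[1.1.2.1.1] true OR true OR true = true
[1.1.2.1] NOT true = false
[1.1.2.2.3] exactly-one(false, true) = true
[1.1.2.2] false OR false OR true = true
[1.1.2] false AND true = false
[1.1] true AND false = false
[1] NOT false = true
[2] true → false = false
[root] true AND false = false
Overall: false → denied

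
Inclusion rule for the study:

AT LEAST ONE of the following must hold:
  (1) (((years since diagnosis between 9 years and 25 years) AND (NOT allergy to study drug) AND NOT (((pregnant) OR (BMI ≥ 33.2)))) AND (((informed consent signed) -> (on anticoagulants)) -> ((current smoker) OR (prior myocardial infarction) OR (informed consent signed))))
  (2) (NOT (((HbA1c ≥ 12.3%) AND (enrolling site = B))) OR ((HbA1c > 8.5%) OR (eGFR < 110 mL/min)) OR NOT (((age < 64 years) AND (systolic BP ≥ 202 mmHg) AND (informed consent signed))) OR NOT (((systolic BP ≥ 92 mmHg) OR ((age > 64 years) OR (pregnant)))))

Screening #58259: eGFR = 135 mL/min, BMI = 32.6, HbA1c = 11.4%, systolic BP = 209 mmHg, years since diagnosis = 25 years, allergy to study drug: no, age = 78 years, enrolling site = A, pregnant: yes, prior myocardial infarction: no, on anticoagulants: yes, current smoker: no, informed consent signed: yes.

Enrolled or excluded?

Atomic conditions:
  years since diagnosis between 9 years and 25 years: 25 in [9, 25] is true
  NOT allergy to study drug: no → true
  pregnant: yes → true
  BMI ≥ 33.2: 32.6 ≥ 33.2 is false
  informed consent signed: yes → true
  on anticoagulants: yes → true
  current smoker: no → false
  prior myocardial infarction: no → false
  HbA1c ≥ 12.3%: 11.4 ≥ 12.3 is false
  enrolling site = B: A == B is false
  HbA1c > 8.5%: 11.4 > 8.5 is true
  eGFR < 110 mL/min: 135 < 110 is false
  age < 64 years: 78 < 64 is false
  systolic BP ≥ 202 mmHg: 209 ≥ 202 is true
  systolic BP ≥ 92 mmHg: 209 ≥ 92 is true
  age > 64 years: 78 > 64 is true
Combine:
[1.1.3.1] true OR false = true
[1.1.3] NOT true = false
[1.1] true AND true AND false = false
[1.2.1] true → true = true
[1.2.2] false OR false OR true = true
[1.2] true → true = true
[1] false AND true = false
[2.1.1] false AND false = false
[2.1] NOT false = true
[2.2] true OR false = true
[2.3.1] false AND true AND true = false
[2.3] NOT false = true
[2.4.1.2] true OR true = true
[2.4.1] true OR true = true
[2.4] NOT true = false
[2] true OR true OR true OR false = true
[root] false OR true = true
Overall: true → enrolled

Enrolled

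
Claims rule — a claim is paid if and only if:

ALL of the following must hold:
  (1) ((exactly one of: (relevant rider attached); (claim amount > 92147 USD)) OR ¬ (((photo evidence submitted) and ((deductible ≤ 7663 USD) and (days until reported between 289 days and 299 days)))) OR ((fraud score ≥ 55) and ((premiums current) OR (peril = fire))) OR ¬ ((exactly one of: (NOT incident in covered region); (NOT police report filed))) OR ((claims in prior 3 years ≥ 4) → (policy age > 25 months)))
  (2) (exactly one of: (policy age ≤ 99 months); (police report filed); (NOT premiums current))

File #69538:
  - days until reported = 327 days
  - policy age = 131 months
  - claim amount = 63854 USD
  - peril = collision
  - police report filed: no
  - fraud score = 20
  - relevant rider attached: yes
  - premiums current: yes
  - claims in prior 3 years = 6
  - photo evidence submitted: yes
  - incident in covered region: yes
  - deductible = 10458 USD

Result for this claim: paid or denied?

Atomic conditions:
  relevant rider attached: yes → true
  claim amount > 92147 USD: 63854 > 92147 is false
  photo evidence submitted: yes → true
  deductible ≤ 7663 USD: 10458 ≤ 7663 is false
  days until reported between 289 days and 299 days: 327 in [289, 299] is false
  fraud score ≥ 55: 20 ≥ 55 is false
  premiums current: yes → true
  peril = fire: collision == fire is false
  NOT incident in covered region: yes → false
  NOT police report filed: no → true
  claims in prior 3 years ≥ 4: 6 ≥ 4 is true
  policy age > 25 months: 131 > 25 is true
  policy age ≤ 99 months: 131 ≤ 99 is false
  police report filed: no → false
  NOT premiums current: yes → false
Combine:
[1.1] exactly-one(true, false) = true
[1.2.1.2] false AND false = false
[1.2.1] true AND false = false
[1.2] NOT false = true
[1.3.2] true OR false = true
[1.3] false AND true = false
[1.4.1] exactly-one(false, true) = true
[1.4] NOT true = false
[1.5] true → true = true
[1] true OR true OR false OR false OR true = true
[2] exactly-one(false, false, false) = false
[root] true AND false = false
Overall: false → denied

Denied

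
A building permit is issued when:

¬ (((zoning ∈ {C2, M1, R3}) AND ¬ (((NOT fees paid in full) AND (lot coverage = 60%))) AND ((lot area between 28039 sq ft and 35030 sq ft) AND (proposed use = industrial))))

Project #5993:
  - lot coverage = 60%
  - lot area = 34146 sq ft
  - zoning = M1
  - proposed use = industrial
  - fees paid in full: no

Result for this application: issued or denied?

Issued

Atomic conditions:
  zoning ∈ {C2, M1, R3}: M1 is in the set → true
  NOT fees paid in full: no → true
  lot coverage = 60%: 60 == 60 is true
  lot area between 28039 sq ft and 35030 sq ft: 34146 in [28039, 35030] is true
  proposed use = industrial: industrial == industrial is true
Combine:
[1.2.1] true AND true = true
[1.2] NOT true = false
[1.3] true AND true = true
[1] true AND false AND true = false
[root] NOT false = true
Overall: true → issued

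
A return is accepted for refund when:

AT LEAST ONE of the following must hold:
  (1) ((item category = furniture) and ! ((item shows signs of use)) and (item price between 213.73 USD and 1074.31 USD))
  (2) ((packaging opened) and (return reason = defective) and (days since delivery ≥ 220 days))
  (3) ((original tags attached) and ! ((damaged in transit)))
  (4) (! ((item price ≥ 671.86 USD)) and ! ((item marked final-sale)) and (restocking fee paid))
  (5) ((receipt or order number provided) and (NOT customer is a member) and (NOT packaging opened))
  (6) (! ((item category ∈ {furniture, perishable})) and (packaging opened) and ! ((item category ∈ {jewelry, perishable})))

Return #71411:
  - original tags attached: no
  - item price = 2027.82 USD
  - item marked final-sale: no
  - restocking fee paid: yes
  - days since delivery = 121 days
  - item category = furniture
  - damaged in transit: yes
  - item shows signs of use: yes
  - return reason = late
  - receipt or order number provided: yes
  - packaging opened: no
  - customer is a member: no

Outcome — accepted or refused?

Atomic conditions:
  item category = furniture: furniture == furniture is true
  item shows signs of use: yes → true
  item price between 213.73 USD and 1074.31 USD: 2027.82 in [213.73, 1074.31] is false
  packaging opened: no → false
  return reason = defective: late == defective is false
  days since delivery ≥ 220 days: 121 ≥ 220 is false
  original tags attached: no → false
  damaged in transit: yes → true
  item price ≥ 671.86 USD: 2027.82 ≥ 671.86 is true
  item marked final-sale: no → false
  restocking fee paid: yes → true
  receipt or order number provided: yes → true
  NOT customer is a member: no → true
  NOT packaging opened: no → true
  item category ∈ {furniture, perishable}: furniture is in the set → true
  item category ∈ {jewelry, perishable}: furniture is not in the set → false
Combine:
[1.2] NOT true = false
[1] true AND false AND false = false
[2] false AND false AND false = false
[3.2] NOT true = false
[3] false AND false = false
[4.1] NOT true = false
[4.2] NOT false = true
[4] false AND true AND true = false
[5] true AND true AND true = true
[6.1] NOT true = false
[6.3] NOT false = true
[6] false AND false AND true = false
[root] false OR false OR false OR false OR true OR false = true
Overall: true → accepted

Accepted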